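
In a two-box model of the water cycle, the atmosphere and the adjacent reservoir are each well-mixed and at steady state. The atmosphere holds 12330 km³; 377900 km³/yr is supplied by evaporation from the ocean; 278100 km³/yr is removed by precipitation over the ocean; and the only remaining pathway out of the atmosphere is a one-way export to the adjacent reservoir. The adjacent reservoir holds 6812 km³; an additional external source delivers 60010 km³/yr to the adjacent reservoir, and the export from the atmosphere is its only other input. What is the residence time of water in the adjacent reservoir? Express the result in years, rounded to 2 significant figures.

Balance the atmosphere: ΣF_in = 377900 km³/yr.
Export to the adjacent reservoir = ΣF_in − (278100) = 99800 km³/yr.
Total input to the adjacent reservoir = 99800 + 60010 = 159810 km³/yr; at steady state this equals its total output.
τ = M / F = 6812 / 159810 = 0.04263 yr.

0.043 yr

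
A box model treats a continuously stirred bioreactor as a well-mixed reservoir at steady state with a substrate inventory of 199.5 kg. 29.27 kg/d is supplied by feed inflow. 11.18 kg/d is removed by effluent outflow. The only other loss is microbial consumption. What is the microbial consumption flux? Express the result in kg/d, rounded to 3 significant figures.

18.1 kg/d

At steady state ΣF_in = ΣF_out.
ΣF_in = 29.270 kg/d.
Microbial consumption flux = ΣF_in − (11.18) = 29.270 − 11.18 = 18.09 kg/d.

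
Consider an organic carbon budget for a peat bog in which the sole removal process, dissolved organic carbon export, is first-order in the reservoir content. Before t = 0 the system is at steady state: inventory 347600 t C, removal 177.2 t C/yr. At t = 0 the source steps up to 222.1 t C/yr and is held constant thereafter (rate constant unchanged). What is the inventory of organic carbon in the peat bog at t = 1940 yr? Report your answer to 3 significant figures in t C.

The sink rate constant is k = F₀/M₀ = 177.2/347600 = 0.0005098 yr⁻¹.
Solving dM/dt = F₁ − kM with M(0) = M₀ gives M(t) = F₁/k + (M₀ − F₁/k)·e^(−kt).
F₁/k = 222.1/0.0005098 = 435680 t C; kt = 0.0005098 × 1940 = 0.9890, e^(−kt) = 0.3720.
M(1940) = 435680 + (347600 − 435680) × 0.3720 = 435680 − 32760 = 402920 t C.

403000 t C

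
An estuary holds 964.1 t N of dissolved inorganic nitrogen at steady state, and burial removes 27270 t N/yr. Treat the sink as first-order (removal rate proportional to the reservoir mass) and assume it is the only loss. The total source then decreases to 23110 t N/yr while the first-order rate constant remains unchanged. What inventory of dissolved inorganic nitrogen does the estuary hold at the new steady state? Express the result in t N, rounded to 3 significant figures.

817 t N

Rate constant k = F/M = 27270 / 964.1 = 28.29 yr⁻¹.
At the new steady state, source = k·M_new ⇒ M_new = 23110 / 28.29 = 817.0 t N.
(Equivalently M_new = M × F_new/F_old = 964.1 × 23110/27270.)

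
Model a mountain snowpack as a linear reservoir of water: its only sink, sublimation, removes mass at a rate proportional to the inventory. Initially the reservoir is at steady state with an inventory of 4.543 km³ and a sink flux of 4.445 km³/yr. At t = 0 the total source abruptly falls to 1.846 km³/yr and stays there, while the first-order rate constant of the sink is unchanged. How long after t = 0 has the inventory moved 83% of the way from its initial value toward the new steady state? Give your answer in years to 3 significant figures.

1.81 yr

τ = M₀/F₀ = 4.543/4.445 = 1.022 yr.
The remaining gap fraction is e^(−t/τ); 83% covered ⇒ e^(−t/τ) = 0.170.
t = −τ ln(0.170) = 1.022 × 1.772 = 1.811 yr.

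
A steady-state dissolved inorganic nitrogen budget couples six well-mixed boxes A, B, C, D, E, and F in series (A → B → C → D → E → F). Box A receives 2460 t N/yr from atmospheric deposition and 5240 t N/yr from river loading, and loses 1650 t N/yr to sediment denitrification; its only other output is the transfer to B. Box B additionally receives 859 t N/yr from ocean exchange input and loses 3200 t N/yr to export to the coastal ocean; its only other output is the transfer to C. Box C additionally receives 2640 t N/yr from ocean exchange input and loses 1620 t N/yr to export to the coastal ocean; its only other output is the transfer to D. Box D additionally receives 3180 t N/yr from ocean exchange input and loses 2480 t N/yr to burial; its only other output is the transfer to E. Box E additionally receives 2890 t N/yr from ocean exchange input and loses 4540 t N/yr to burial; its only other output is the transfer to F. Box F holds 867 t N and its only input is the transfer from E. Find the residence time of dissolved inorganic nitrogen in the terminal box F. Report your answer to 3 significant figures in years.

Box A: F(A→B) = (2460 + 5240) − 1650 = 6050.0 t N/yr.
Box B: F(B→C) = (6050.0 + 859) − 3200 = 3709.0 t N/yr.
Box C: F(C→D) = (3709.0 + 2640) − 1620 = 4729.0 t N/yr.
Box D: F(D→E) = (4729.0 + 3180) − 2480 = 5429.0 t N/yr.
Box E: F(E→F) = (5429.0 + 2890) − 4540 = 3779.0 t N/yr.
Box F throughput = its input = 3779.0 t N/yr; τ = 867 / 3779.0 = 0.2294 yr.

0.229 yr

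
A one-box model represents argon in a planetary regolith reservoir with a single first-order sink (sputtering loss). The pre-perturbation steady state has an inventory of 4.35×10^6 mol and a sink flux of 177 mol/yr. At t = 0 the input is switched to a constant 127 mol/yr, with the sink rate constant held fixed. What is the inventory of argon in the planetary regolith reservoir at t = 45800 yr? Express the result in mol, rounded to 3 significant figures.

3.31×10^6 mol

τ = M₀/F₀ = 4.35×10^6/177 = 24580 yr; rate constant k = 1/τ.
New steady state M_∞ = F₁/k = F₁·τ = 127 × 24580 = 3.1212×10^6 mol.
M(t) = M_∞ + (M₀ − M_∞)·e^(−t/τ); t/τ = 45800/24580 = 1.864, so e^(−t/τ) = 0.1551.
M(t) = 3.1212×10^6 + 1.229×10^6 × 0.1551 = 3.3118×10^6 mol.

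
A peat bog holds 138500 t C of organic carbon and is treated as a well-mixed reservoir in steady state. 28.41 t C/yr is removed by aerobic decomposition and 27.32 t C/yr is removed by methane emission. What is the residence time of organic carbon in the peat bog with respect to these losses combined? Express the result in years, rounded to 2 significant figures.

2500 yr

Total removal = 28.41 + 27.32 = 55.730 t C/yr.
τ = M / ΣF_out = 138500 / 55.730 = 2485 yr.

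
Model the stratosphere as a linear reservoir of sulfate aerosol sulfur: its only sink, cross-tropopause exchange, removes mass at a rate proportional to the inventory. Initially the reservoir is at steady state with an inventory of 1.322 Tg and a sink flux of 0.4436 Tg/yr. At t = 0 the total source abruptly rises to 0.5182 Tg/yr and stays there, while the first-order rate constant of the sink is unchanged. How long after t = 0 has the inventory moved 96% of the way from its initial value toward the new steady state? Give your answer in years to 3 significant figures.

τ = M₀/F₀ = 1.322/0.4436 = 2.980 yr.
The remaining gap fraction is e^(−t/τ); 96% covered ⇒ e^(−t/τ) = 0.0400.
t = −τ ln(0.0400) = 2.980 × 3.219 = 9.593 yr.

9.59 yr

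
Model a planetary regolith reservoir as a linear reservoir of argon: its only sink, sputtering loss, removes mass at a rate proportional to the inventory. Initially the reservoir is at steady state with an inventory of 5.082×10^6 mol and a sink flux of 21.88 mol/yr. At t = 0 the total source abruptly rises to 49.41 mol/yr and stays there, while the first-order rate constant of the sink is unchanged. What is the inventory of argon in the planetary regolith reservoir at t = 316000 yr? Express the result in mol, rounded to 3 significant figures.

9.84×10^6 mol

The sink rate constant is k = F₀/M₀ = 21.88/5.082×10^6 = 4.305×10^-6 yr⁻¹.
Solving dM/dt = F₁ − kM with M(0) = M₀ gives M(t) = F₁/k + (M₀ − F₁/k)·e^(−kt).
F₁/k = 49.41/4.305×10^-6 = 1.1476×10^7 mol; kt = 4.305×10^-6 × 316000 = 1.361, e^(−kt) = 0.2565.
M(316000) = 1.1476×10^7 + (5.082×10^6 − 1.1476×10^7) × 0.2565 = 1.1476×10^7 − 1.640×10^6 = 9.8360×10^6 mol.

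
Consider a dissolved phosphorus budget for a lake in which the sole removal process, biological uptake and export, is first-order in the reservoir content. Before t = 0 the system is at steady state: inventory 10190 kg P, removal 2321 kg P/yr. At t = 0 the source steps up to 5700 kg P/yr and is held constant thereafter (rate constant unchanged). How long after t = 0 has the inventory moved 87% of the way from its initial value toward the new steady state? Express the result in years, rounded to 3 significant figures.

8.96 yr

τ = M₀/F₀ = 10190/2321 = 4.390 yr.
The remaining gap fraction is e^(−t/τ); 87% covered ⇒ e^(−t/τ) = 0.130.
t = −τ ln(0.130) = 4.390 × 2.040 = 8.957 yr.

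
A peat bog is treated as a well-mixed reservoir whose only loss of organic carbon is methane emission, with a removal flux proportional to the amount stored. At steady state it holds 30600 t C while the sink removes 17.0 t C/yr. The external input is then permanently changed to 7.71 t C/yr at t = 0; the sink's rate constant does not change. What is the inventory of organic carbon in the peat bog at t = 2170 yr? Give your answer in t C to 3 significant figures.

Residence time τ = M₀/F₀ = 1800 yr. The eventual steady state is M_∞ = M₀·(F₁/F₀) = 30600 × 7.71/17.0 = 13878 t C.
The anomaly ΔM(t) = M(t) − M_∞ decays as ΔM₀·e^(−t/τ) with ΔM₀ = 30600 − 13878 = 16720 t C.
At t = 2170 yr, e^(−t/τ) = e^(−1.206) = 0.2995, so ΔM = 5009 t C and M = 13878 + 5009 = 18887 t C.

18900 t C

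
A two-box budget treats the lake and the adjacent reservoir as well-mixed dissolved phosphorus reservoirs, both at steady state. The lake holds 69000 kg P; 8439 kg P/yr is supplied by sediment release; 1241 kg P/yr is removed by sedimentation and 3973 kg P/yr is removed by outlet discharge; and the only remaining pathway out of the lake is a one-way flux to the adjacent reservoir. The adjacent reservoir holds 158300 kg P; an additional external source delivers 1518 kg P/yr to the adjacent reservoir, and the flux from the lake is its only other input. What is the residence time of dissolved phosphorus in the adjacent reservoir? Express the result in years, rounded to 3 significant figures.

Balance the lake: ΣF_in = 8439.0 kg P/yr.
Flux to the adjacent reservoir = ΣF_in − (1241 + 3973) = 3225.0 kg P/yr.
Total input to the adjacent reservoir = 3225.0 + 1518 = 4743.0 kg P/yr; at steady state this equals its total output.
τ = M / F = 158300 / 4743.0 = 33.38 yr.

33.4 yr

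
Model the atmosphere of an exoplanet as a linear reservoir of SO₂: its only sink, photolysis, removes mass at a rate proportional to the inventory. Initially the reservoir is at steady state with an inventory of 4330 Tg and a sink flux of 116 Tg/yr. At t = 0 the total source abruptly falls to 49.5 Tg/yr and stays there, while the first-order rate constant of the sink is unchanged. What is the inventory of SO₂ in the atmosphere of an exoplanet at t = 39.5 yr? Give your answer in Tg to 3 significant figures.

Residence time τ = M₀/F₀ = 37.33 yr. The eventual steady state is M_∞ = M₀·(F₁/F₀) = 4330 × 49.5/116 = 1847.7 Tg.
The anomaly ΔM(t) = M(t) − M_∞ decays as ΔM₀·e^(−t/τ) with ΔM₀ = 4330 − 1847.7 = 2482 Tg.
At t = 39.5 yr, e^(−t/τ) = e^(−1.058) = 0.3471, so ΔM = 861.6 Tg and M = 1847.7 + 861.6 = 2709.3 Tg.

2710 Tg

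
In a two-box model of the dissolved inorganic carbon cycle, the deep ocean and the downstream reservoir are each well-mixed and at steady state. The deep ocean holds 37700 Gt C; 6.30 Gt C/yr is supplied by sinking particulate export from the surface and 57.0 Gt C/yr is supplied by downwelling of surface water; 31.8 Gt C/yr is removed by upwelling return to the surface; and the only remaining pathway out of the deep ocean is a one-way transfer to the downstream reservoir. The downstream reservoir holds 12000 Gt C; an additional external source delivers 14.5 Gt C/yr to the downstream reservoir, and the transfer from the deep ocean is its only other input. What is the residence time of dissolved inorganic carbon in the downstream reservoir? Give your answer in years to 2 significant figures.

260 yr

Balance the deep ocean: ΣF_in = 6.30 + 57.0 = 63.300 Gt C/yr.
Transfer to the downstream reservoir = ΣF_in − (31.8) = 31.500 Gt C/yr.
Total input to the downstream reservoir = 31.500 + 14.5 = 46.000 Gt C/yr; at steady state this equals its total output.
τ = M / F = 12000 / 46.000 = 260.9 yr.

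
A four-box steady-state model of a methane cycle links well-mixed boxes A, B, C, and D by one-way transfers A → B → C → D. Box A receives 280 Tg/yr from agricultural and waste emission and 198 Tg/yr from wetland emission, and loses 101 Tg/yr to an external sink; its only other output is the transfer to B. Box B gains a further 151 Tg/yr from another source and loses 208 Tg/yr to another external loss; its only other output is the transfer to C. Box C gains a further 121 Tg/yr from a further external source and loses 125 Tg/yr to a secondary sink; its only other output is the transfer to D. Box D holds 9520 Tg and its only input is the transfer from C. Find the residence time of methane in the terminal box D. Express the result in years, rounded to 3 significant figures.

30.1 yr

Box A: F(A→B) = (280 + 198) − 101 = 377.00 Tg/yr.
Box B: F(B→C) = (377.00 + 151) − 208 = 320.00 Tg/yr.
Box C: F(C→D) = (320.00 + 121) − 125 = 316.00 Tg/yr.
Box D throughput = its input = 316.00 Tg/yr; τ = 9520 / 316.00 = 30.13 yr.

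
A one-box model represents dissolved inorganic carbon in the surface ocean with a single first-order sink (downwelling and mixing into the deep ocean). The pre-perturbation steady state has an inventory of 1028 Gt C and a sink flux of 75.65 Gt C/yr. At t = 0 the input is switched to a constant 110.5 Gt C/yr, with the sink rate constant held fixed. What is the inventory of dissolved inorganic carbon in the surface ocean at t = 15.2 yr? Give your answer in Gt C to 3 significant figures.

1350 Gt C

Residence time τ = M₀/F₀ = 13.59 yr. The eventual steady state is M_∞ = M₀·(F₁/F₀) = 1028 × 110.5/75.65 = 1501.6 Gt C.
The anomaly ΔM(t) = M(t) − M_∞ decays as ΔM₀·e^(−t/τ) with ΔM₀ = 1028 − 1501.6 = −473.6 Gt C.
At t = 15.2 yr, e^(−t/τ) = e^(−1.119) = 0.3267, so ΔM = −154.7 Gt C and M = 1501.6 − 154.7 = 1346.8 Gt C.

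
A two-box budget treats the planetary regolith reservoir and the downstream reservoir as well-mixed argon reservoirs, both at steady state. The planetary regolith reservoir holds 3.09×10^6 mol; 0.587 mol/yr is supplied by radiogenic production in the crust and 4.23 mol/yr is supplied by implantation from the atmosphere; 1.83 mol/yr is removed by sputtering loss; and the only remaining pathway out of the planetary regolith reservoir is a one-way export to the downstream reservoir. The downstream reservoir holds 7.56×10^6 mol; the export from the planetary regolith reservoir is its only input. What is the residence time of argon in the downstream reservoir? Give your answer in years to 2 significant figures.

2.5×10^6 yr

Balance the planetary regolith reservoir: ΣF_in = 0.587 + 4.23 = 4.8170 mol/yr.
Export to the downstream reservoir = ΣF_in − (1.83) = 2.9870 mol/yr.
At steady state the output of the downstream reservoir equals its input, 2.9870 mol/yr.
τ = M / F = 7.56×10^6 / 2.9870 = 2.531×10^6 yr.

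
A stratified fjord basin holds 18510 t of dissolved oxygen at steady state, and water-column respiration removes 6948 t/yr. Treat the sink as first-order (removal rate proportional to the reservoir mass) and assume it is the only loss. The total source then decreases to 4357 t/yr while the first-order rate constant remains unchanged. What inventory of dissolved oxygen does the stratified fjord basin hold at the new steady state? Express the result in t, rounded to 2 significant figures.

12000 t

Rate constant k = F/M = 6948 / 18510 = 0.3754 yr⁻¹.
At the new steady state, source = k·M_new ⇒ M_new = 4357 / 0.3754 = 11610 t.
(Equivalently M_new = M × F_new/F_old = 18510 × 4357/6948.)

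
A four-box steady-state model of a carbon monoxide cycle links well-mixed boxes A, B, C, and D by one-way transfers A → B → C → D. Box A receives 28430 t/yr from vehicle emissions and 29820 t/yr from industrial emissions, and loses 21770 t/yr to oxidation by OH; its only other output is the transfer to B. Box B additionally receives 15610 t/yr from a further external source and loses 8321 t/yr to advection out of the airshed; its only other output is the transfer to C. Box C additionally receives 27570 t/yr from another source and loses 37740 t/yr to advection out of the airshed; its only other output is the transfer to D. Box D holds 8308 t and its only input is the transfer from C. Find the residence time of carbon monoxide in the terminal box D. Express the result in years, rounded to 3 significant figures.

Box A: F(A→B) = (28430 + 29820) − 21770 = 36480 t/yr.
Box B: F(B→C) = (36480 + 15610) − 8321 = 43769 t/yr.
Box C: F(C→D) = (43769 + 27570) − 37740 = 33599 t/yr.
Box D throughput = its input = 33599 t/yr; τ = 8308 / 33599 = 0.2473 yr.

0.247 yr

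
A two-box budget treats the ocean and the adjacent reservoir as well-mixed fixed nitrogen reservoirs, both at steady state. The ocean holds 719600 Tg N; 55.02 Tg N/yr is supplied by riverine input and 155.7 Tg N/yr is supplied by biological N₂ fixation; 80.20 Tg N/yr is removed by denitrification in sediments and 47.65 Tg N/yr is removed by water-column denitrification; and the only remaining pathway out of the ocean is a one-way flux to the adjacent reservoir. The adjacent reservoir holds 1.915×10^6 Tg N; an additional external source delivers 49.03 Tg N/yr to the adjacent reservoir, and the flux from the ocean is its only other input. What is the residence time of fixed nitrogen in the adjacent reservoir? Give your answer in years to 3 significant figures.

Balance the ocean: ΣF_in = 55.02 + 155.7 = 210.72 Tg N/yr.
Flux to the adjacent reservoir = ΣF_in − (80.20 + 47.65) = 82.870 Tg N/yr.
Total input to the adjacent reservoir = 82.870 + 49.03 = 131.90 Tg N/yr; at steady state this equals its total output.
τ = M / F = 1.915×10^6 / 131.90 = 14520 yr.

14500 yr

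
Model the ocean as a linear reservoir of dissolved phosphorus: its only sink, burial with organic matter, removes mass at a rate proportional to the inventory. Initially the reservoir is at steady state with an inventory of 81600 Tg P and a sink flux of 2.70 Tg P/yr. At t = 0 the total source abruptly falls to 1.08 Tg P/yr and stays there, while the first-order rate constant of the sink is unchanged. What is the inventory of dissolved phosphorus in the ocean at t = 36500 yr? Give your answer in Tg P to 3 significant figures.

47300 Tg P

τ = M₀/F₀ = 81600/2.70 = 30220 yr; rate constant k = 1/τ.
New steady state M_∞ = F₁/k = F₁·τ = 1.08 × 30220 = 32640 Tg P.
M(t) = M_∞ + (M₀ − M_∞)·e^(−t/τ); t/τ = 36500/30220 = 1.208, so e^(−t/τ) = 0.2989.
M(t) = 32640 + 48960 × 0.2989 = 47273 Tg P.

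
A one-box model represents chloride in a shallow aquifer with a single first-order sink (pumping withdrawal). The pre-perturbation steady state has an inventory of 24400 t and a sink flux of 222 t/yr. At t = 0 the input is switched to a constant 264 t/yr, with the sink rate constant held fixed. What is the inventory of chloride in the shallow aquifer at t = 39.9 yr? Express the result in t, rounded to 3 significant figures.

τ = M₀/F₀ = 24400/222 = 109.9 yr; rate constant k = 1/τ.
New steady state M_∞ = F₁/k = F₁·τ = 264 × 109.9 = 29016 t.
M(t) = M_∞ + (M₀ − M_∞)·e^(−t/τ); t/τ = 39.9/109.9 = 0.3630, so e^(−t/τ) = 0.6956.
M(t) = 29016 − 4616 × 0.6956 = 25805 t.

25800 t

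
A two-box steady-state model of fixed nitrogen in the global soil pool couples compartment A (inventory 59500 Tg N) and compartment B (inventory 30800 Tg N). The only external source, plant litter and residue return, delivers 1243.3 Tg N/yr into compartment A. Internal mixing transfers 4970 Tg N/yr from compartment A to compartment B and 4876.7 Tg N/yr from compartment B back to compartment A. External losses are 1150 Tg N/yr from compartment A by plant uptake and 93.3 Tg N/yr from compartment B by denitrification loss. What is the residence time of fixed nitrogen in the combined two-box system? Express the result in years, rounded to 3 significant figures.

Treat the two boxes together as one reservoir: the mixing fluxes between them are internal recycling, so τ = ΣM / Σ(external losses).
M_total = 59500 + 30800 = 90300 Tg N.
ΣF_external_out = 1150 + 93.3 = 1243.3 Tg N/yr.
τ = M_total / ΣF_ext = 90300 / 1243.3 = 72.63 yr.

72.6 yr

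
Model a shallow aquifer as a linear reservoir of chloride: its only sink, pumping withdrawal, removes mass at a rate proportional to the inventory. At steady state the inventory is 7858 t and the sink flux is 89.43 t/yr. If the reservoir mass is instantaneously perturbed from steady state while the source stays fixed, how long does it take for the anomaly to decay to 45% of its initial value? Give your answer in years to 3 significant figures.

70.2 yr

For a linear reservoir the anomaly decays as exp(−t/τ) with τ = M/F = 7858/89.43 = 87.87 yr.
exp(−t/τ) = 0.45 ⇒ t = −τ ln(0.45) = 87.87 × 0.7985 = 70.16 yr.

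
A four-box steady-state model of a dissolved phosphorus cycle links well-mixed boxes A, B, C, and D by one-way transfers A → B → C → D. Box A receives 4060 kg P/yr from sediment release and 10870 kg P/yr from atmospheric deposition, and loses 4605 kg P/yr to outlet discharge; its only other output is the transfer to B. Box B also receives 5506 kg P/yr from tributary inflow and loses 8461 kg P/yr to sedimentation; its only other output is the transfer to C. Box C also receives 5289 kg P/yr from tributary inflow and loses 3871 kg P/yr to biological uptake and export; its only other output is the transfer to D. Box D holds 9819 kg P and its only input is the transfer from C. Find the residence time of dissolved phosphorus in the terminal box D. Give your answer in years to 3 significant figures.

Box A: F(A→B) = (4060 + 10870) − 4605 = 10325 kg P/yr.
Box B: F(B→C) = (10325 + 5506) − 8461 = 7370.0 kg P/yr.
Box C: F(C→D) = (7370.0 + 5289) − 3871 = 8788.0 kg P/yr.
Box D throughput = its input = 8788.0 kg P/yr; τ = 9819 / 8788.0 = 1.117 yr.

1.12 yr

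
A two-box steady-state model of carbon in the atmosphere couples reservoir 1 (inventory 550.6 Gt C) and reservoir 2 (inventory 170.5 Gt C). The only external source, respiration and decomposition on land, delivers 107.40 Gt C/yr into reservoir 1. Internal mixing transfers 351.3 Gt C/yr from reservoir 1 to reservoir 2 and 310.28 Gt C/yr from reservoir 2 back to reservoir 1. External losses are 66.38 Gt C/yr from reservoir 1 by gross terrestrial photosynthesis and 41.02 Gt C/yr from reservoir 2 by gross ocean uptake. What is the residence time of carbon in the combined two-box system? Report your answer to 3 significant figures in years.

Treat the two boxes together as one reservoir: the mixing fluxes between them are internal recycling, so τ = ΣM / Σ(external losses).
M_total = 550.6 + 170.5 = 721.10 Gt C.
ΣF_external_out = 66.38 + 41.02 = 107.40 Gt C/yr.
τ = M_total / ΣF_ext = 721.10 / 107.40 = 6.714 yr.

6.71 yr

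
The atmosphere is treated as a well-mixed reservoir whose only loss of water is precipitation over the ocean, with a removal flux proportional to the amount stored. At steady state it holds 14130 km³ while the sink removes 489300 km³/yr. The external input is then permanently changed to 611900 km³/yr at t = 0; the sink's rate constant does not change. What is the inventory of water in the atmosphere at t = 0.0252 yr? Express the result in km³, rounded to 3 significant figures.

16200 km³

The sink rate constant is k = F₀/M₀ = 489300/14130 = 34.63 yr⁻¹.
Solving dM/dt = F₁ − kM with M(0) = M₀ gives M(t) = F₁/k + (M₀ − F₁/k)·e^(−kt).
F₁/k = 611900/34.63 = 17670 km³; kt = 34.63 × 0.0252 = 0.8726, e^(−kt) = 0.4178.
M(0.0252) = 17670 + (14130 − 17670) × 0.4178 = 17670 − 1479 = 16191 km³.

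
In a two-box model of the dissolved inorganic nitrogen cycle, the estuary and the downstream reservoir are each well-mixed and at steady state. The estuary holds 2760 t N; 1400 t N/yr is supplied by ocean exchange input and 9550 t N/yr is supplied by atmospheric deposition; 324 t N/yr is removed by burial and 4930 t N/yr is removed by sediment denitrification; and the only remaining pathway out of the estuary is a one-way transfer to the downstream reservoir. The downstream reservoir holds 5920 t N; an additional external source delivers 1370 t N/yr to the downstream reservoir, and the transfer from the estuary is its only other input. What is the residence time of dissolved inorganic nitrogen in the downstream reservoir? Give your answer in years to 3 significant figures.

Balance the estuary: ΣF_in = 1400 + 9550 = 10950 t N/yr.
Transfer to the downstream reservoir = ΣF_in − (324 + 4930) = 5696.0 t N/yr.
Total input to the downstream reservoir = 5696.0 + 1370 = 7066.0 t N/yr; at steady state this equals its total output.
τ = M / F = 5920 / 7066.0 = 0.8378 yr.

0.838 yr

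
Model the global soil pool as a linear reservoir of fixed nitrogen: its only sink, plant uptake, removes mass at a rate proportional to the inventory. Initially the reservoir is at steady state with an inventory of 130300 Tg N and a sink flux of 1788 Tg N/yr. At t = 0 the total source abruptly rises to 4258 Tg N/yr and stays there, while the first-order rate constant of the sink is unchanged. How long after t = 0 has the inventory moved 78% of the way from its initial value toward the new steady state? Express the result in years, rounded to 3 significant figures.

τ = M₀/F₀ = 130300/1788 = 72.87 yr.
The remaining gap fraction is e^(−t/τ); 78% covered ⇒ e^(−t/τ) = 0.220.
t = −τ ln(0.220) = 72.87 × 1.514 = 110.3 yr.

110 yr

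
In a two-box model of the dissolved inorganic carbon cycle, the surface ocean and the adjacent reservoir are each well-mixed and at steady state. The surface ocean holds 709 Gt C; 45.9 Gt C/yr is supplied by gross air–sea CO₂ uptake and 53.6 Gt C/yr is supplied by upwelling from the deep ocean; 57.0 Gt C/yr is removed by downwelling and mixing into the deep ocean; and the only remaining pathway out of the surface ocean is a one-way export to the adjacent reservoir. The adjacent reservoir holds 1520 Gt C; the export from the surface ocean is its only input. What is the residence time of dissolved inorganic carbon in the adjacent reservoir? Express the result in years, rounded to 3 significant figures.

35.8 yr

Balance the surface ocean: ΣF_in = 45.9 + 53.6 = 99.500 Gt C/yr.
Export to the adjacent reservoir = ΣF_in − (57.0) = 42.500 Gt C/yr.
At steady state the output of the adjacent reservoir equals its input, 42.500 Gt C/yr.
τ = M / F = 1520 / 42.500 = 35.76 yr.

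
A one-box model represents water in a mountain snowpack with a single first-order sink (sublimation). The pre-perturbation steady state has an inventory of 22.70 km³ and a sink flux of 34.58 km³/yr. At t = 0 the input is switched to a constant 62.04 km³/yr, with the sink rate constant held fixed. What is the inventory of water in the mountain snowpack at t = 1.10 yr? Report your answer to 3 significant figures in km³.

The sink rate constant is k = F₀/M₀ = 34.58/22.70 = 1.523 yr⁻¹.
Solving dM/dt = F₁ − kM with M(0) = M₀ gives M(t) = F₁/k + (M₀ − F₁/k)·e^(−kt).
F₁/k = 62.04/1.523 = 40.726 km³; kt = 1.523 × 1.10 = 1.676, e^(−kt) = 0.1872.
M(1.10) = 40.726 + (22.70 − 40.726) × 0.1872 = 40.726 − 3.374 = 37.352 km³.

37.4 km³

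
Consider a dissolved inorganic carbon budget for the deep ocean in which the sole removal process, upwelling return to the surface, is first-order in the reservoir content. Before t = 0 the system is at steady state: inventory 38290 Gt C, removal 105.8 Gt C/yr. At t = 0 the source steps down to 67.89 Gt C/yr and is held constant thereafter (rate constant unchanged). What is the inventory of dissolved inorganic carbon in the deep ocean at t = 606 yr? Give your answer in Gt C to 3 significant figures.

27100 Gt C

Residence time τ = M₀/F₀ = 361.9 yr. The eventual steady state is M_∞ = M₀·(F₁/F₀) = 38290 × 67.89/105.8 = 24570 Gt C.
The anomaly ΔM(t) = M(t) − M_∞ decays as ΔM₀·e^(−t/τ) with ΔM₀ = 38290 − 24570 = 13720 Gt C.
At t = 606 yr, e^(−t/τ) = e^(−1.674) = 0.1874, so ΔM = 2571 Gt C and M = 24570 + 2571 = 27141 Gt C.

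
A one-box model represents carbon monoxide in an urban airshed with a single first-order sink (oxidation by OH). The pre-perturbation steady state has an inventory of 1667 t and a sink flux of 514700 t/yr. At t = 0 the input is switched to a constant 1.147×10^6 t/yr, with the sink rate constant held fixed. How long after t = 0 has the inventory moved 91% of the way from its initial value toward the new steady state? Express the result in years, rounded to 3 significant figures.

τ = M₀/F₀ = 1667/514700 = 0.003239 yr.
The remaining gap fraction is e^(−t/τ); 91% covered ⇒ e^(−t/τ) = 0.0900.
t = −τ ln(0.0900) = 0.003239 × 2.408 = 0.007799 yr.

0.00780 yr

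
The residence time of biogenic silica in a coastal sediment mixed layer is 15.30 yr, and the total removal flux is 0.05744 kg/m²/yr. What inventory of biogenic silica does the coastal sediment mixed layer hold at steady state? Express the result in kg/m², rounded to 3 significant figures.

0.879 kg/m²

τ = M/F ⇒ M = τ × F = 15.30 × 0.05744 = 0.8788 kg/m².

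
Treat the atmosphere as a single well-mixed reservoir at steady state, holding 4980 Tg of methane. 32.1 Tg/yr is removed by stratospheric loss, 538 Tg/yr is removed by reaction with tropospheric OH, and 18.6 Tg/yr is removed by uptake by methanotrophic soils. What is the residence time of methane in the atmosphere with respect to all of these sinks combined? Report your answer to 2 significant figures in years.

8.5 yr

Total removal flux = 32.1 + 538 + 18.6 = 588.70 Tg/yr.
τ = M / ΣF_out = 4980 / 588.70 = 8.459 yr.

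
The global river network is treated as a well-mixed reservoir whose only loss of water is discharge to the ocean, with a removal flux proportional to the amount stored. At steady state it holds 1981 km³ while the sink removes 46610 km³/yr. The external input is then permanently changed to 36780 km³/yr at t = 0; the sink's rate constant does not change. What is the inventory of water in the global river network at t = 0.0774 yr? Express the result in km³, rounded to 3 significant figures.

τ = M₀/F₀ = 1981/46610 = 0.04250 yr; rate constant k = 1/τ.
New steady state M_∞ = F₁/k = F₁·τ = 36780 × 0.04250 = 1563.2 km³.
M(t) = M_∞ + (M₀ − M_∞)·e^(−t/τ); t/τ = 0.0774/0.04250 = 1.821, so e^(−t/τ) = 0.1618.
M(t) = 1563.2 + 417.8 × 0.1618 = 1630.8 km³.

1630 km³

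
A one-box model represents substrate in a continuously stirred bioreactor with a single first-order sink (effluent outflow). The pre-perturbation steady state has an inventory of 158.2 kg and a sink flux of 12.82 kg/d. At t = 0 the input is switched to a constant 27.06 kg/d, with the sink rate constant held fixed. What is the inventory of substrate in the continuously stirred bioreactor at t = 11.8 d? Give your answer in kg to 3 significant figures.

τ = M₀/F₀ = 158.2/12.82 = 12.34 d; rate constant k = 1/τ.
New steady state M_∞ = F₁/k = F₁·τ = 27.06 × 12.34 = 333.92 kg.
M(t) = M_∞ + (M₀ − M_∞)·e^(−t/τ); t/τ = 11.8/12.34 = 0.9562, so e^(−t/τ) = 0.3843.
M(t) = 333.92 − 175.7 × 0.3843 = 266.39 kg.

266 kg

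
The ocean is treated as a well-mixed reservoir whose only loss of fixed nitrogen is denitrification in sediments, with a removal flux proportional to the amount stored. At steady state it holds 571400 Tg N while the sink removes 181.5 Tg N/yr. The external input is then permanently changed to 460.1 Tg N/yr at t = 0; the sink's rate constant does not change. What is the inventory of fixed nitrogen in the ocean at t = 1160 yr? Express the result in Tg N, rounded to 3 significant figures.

The sink rate constant is k = F₀/M₀ = 181.5/571400 = 0.0003176 yr⁻¹.
Solving dM/dt = F₁ − kM with M(0) = M₀ gives M(t) = F₁/k + (M₀ − F₁/k)·e^(−kt).
F₁/k = 460.1/0.0003176 = 1.4485×10^6 Tg N; kt = 0.0003176 × 1160 = 0.3685, e^(−kt) = 0.6918.
M(1160) = 1.4485×10^6 + (571400 − 1.4485×10^6) × 0.6918 = 1.4485×10^6 − 606800 = 841720 Tg N.

842000 Tg N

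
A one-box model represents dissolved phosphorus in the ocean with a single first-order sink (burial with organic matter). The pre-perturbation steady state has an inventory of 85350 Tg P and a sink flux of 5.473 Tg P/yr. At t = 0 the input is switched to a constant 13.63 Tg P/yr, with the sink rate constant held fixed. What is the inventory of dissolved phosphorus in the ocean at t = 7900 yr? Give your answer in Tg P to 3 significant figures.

136000 Tg P

Residence time τ = M₀/F₀ = 15590 yr. The eventual steady state is M_∞ = M₀·(F₁/F₀) = 85350 × 13.63/5.473 = 212560 Tg P.
The anomaly ΔM(t) = M(t) − M_∞ decays as ΔM₀·e^(−t/τ) with ΔM₀ = 85350 − 212560 = −127200 Tg P.
At t = 7900 yr, e^(−t/τ) = e^(−0.5066) = 0.6026, so ΔM = −76650 Tg P and M = 212560 − 76650 = 135910 Tg P.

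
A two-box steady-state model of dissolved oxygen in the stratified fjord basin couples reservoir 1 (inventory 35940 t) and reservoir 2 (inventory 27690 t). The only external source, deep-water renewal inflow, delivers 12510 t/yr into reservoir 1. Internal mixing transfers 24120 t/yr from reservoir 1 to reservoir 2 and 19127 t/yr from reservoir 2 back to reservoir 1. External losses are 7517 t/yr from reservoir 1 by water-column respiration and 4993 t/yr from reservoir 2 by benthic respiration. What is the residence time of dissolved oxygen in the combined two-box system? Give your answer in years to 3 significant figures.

5.09 yr

Residence time in the combined system uses the total inventory and the total *external* removal — internal exchanges between the two boxes cancel.
M_total = 35940 + 27690 = 63630 t.
ΣF_external_out = 7517 + 4993 = 12510 t/yr.
τ = M_total / ΣF_ext = 63630 / 12510 = 5.086 yr.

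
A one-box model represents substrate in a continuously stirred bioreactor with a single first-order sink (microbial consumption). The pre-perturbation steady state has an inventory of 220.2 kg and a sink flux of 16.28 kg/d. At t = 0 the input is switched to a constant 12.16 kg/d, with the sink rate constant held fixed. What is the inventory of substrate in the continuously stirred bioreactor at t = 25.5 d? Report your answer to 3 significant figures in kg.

173 kg

Residence time τ = M₀/F₀ = 13.53 d. The eventual steady state is M_∞ = M₀·(F₁/F₀) = 220.2 × 12.16/16.28 = 164.47 kg.
The anomaly ΔM(t) = M(t) − M_∞ decays as ΔM₀·e^(−t/τ) with ΔM₀ = 220.2 − 164.47 = 55.73 kg.
At t = 25.5 d, e^(−t/τ) = e^(−1.885) = 0.1518, so ΔM = 8.458 kg and M = 164.47 + 8.458 = 172.93 kg.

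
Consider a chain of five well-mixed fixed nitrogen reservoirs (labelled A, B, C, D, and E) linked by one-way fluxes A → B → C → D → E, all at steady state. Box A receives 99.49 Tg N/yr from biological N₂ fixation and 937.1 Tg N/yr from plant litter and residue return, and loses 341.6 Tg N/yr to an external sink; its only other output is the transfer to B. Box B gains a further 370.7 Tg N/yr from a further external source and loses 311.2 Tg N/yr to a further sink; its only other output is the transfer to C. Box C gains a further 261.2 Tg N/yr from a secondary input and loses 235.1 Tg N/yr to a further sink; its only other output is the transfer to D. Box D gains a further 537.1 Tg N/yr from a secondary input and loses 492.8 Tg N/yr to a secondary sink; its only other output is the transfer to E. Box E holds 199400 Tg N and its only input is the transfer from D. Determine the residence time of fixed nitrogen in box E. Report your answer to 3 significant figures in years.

242 yr

Box A: F(A→B) = (99.49 + 937.1) − 341.6 = 694.99 Tg N/yr.
Box B: F(B→C) = (694.99 + 370.7) − 311.2 = 754.49 Tg N/yr.
Box C: F(C→D) = (754.49 + 261.2) − 235.1 = 780.59 Tg N/yr.
Box D: F(D→E) = (780.59 + 537.1) − 492.8 = 824.89 Tg N/yr.
Box E throughput = its input = 824.89 Tg N/yr; τ = 199400 / 824.89 = 241.7 yr.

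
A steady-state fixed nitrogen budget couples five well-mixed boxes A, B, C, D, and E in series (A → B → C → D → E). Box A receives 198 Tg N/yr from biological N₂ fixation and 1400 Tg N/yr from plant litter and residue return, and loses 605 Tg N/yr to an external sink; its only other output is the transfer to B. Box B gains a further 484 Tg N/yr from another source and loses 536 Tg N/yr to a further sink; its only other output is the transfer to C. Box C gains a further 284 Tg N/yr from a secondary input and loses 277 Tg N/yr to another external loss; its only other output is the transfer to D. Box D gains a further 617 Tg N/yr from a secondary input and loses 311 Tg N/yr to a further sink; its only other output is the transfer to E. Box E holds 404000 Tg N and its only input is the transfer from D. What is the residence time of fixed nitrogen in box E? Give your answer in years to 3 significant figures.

Box A: F(A→B) = (198 + 1400) − 605 = 993.00 Tg N/yr.
Box B: F(B→C) = (993.00 + 484) − 536 = 941.00 Tg N/yr.
Box C: F(C→D) = (941.00 + 284) − 277 = 948.00 Tg N/yr.
Box D: F(D→E) = (948.00 + 617) − 311 = 1254.0 Tg N/yr.
Box E throughput = its input = 1254.0 Tg N/yr; τ = 404000 / 1254.0 = 322.2 yr.

322 yr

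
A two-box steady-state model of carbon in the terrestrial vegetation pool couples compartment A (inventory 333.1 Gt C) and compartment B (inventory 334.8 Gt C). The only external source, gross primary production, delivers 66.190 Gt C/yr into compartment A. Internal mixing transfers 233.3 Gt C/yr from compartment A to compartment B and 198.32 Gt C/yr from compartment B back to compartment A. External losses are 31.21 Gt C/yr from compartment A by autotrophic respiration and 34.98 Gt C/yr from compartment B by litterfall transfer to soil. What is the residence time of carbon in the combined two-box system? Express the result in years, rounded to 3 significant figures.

10.1 yr

Residence time in the combined system uses the total inventory and the total *external* removal — internal exchanges between the two boxes cancel.
M_total = 333.1 + 334.8 = 667.90 Gt C.
ΣF_external_out = 31.21 + 34.98 = 66.190 Gt C/yr.
τ = M_total / ΣF_ext = 667.90 / 66.190 = 10.09 yr.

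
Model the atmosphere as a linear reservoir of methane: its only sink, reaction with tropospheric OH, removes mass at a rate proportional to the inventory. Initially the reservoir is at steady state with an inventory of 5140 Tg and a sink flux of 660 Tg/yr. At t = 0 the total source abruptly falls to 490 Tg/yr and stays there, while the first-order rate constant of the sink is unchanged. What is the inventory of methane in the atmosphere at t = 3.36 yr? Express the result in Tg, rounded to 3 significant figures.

4680 Tg

The sink rate constant is k = F₀/M₀ = 660/5140 = 0.1284 yr⁻¹.
Solving dM/dt = F₁ − kM with M(0) = M₀ gives M(t) = F₁/k + (M₀ − F₁/k)·e^(−kt).
F₁/k = 490/0.1284 = 3816.1 Tg; kt = 0.1284 × 3.36 = 0.4314, e^(−kt) = 0.6496.
M(3.36) = 3816.1 + (5140 − 3816.1) × 0.6496 = 3816.1 + 860.0 = 4676.1 Tg.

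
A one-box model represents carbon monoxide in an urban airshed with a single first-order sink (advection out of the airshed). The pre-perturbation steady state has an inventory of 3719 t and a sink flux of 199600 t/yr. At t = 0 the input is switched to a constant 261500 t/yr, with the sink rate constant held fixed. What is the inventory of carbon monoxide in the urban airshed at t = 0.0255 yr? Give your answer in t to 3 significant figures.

4580 t

τ = M₀/F₀ = 3719/199600 = 0.01863 yr; rate constant k = 1/τ.
New steady state M_∞ = F₁/k = F₁·τ = 261500 × 0.01863 = 4872.3 t.
M(t) = M_∞ + (M₀ − M_∞)·e^(−t/τ); t/τ = 0.0255/0.01863 = 1.369, so e^(−t/τ) = 0.2545.
M(t) = 4872.3 − 1153 × 0.2545 = 4578.9 t.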